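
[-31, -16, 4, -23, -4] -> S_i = Random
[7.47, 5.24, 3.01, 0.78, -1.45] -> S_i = 7.47 + -2.23*i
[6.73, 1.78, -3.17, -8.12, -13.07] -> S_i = 6.73 + -4.95*i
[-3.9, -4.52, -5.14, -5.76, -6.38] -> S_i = -3.90 + -0.62*i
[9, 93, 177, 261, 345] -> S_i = 9 + 84*i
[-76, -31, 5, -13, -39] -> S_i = Random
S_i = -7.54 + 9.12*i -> [-7.54, 1.58, 10.7, 19.82, 28.94]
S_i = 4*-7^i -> [4, -28, 196, -1372, 9604]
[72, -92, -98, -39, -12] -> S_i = Random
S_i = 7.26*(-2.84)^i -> [7.26, -20.62, 58.56, -166.3, 472.29]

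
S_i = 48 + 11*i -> [48, 59, 70, 81, 92]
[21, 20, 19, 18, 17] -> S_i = 21 + -1*i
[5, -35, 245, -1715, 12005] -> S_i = 5*-7^i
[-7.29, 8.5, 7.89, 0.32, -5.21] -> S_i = Random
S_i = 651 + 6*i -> [651, 657, 663, 669, 675]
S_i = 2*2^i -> [2, 4, 8, 16, 32]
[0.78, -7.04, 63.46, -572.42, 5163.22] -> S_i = 0.78*(-9.02)^i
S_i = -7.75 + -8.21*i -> [-7.75, -15.96, -24.17, -32.38, -40.59]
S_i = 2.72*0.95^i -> [2.72, 2.58, 2.45, 2.33, 2.22]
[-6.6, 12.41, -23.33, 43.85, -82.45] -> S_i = -6.60*(-1.88)^i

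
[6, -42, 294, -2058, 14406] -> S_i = 6*-7^i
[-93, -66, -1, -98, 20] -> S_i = Random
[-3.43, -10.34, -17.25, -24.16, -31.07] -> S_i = -3.43 + -6.91*i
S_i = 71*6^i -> [71, 426, 2556, 15336, 92016]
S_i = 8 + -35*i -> [8, -27, -62, -97, -132]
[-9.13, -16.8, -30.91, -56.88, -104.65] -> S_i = -9.13*1.84^i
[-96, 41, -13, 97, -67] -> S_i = Random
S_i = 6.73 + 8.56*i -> [6.73, 15.29, 23.85, 32.41, 40.97]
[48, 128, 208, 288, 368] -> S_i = 48 + 80*i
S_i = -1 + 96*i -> [-1, 95, 191, 287, 383]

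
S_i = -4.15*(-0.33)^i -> [-4.15, 1.37, -0.45, 0.15, -0.05]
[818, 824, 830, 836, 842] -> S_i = 818 + 6*i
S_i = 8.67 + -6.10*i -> [8.67, 2.57, -3.53, -9.63, -15.73]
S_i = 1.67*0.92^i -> [1.67, 1.54, 1.41, 1.3, 1.2]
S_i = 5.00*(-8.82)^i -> [5.0, -44.1, 388.96, -3430.64, 30258.29]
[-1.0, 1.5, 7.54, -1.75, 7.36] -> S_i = Random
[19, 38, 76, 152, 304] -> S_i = 19*2^i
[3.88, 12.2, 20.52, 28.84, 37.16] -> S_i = 3.88 + 8.32*i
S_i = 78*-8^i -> [78, -624, 4992, -39936, 319488]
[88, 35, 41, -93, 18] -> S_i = Random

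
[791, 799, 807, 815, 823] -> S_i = 791 + 8*i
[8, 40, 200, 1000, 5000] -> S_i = 8*5^i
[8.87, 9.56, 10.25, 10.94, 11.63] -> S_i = 8.87 + 0.69*i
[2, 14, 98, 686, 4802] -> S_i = 2*7^i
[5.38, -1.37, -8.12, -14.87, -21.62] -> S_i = 5.38 + -6.75*i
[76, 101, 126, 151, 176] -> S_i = 76 + 25*i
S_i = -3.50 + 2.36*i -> [-3.5, -1.14, 1.22, 3.58, 5.94]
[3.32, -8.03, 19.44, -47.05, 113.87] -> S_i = 3.32*(-2.42)^i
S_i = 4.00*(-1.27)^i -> [4.0, -5.08, 6.45, -8.19, 10.41]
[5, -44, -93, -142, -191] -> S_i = 5 + -49*i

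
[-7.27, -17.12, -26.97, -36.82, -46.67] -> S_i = -7.27 + -9.85*i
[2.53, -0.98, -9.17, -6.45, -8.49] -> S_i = Random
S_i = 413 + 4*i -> [413, 417, 421, 425, 429]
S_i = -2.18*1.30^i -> [-2.18, -2.83, -3.68, -4.79, -6.23]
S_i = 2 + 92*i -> [2, 94, 186, 278, 370]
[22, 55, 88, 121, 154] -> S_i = 22 + 33*i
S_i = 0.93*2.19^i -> [0.93, 2.04, 4.46, 9.77, 21.39]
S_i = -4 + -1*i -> [-4, -5, -6, -7, -8]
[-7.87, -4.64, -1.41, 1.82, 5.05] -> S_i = -7.87 + 3.23*i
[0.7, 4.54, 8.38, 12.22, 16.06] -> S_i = 0.70 + 3.84*i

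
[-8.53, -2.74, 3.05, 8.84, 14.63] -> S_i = -8.53 + 5.79*i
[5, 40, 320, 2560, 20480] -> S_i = 5*8^i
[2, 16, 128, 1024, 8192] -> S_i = 2*8^i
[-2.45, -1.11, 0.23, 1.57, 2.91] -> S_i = -2.45 + 1.34*i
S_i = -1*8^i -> [-1, -8, -64, -512, -4096]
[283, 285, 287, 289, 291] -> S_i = 283 + 2*i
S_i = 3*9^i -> [3, 27, 243, 2187, 19683]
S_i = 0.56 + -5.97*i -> [0.56, -5.41, -11.38, -17.35, -23.32]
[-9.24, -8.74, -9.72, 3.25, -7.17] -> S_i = Random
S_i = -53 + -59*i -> [-53, -112, -171, -230, -289]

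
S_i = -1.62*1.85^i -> [-1.62, -3.0, -5.54, -10.26, -18.98]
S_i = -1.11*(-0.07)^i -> [-1.11, 0.08, -0.01, 0.0, -0.0]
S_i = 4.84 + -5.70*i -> [4.84, -0.86, -6.56, -12.26, -17.96]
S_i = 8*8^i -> [8, 64, 512, 4096, 32768]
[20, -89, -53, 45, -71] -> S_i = Random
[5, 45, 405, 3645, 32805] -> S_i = 5*9^i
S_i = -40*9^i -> [-40, -360, -3240, -29160, -262440]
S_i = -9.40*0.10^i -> [-9.4, -0.94, -0.09, -0.01, -0.0]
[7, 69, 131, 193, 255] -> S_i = 7 + 62*i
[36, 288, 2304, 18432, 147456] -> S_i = 36*8^i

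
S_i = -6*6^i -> [-6, -36, -216, -1296, -7776]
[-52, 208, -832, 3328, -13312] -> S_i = -52*-4^i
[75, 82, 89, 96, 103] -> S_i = 75 + 7*i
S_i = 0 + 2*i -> [0, 2, 4, 6, 8]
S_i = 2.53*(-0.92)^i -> [2.53, -2.33, 2.14, -1.97, 1.81]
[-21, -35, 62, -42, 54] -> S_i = Random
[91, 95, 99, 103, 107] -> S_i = 91 + 4*i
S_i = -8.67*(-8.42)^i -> [-8.67, 73.0, -614.67, 5175.54, -43578.02]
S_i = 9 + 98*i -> [9, 107, 205, 303, 401]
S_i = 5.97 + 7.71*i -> [5.97, 13.68, 21.39, 29.1, 36.81]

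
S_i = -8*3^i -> [-8, -24, -72, -216, -648]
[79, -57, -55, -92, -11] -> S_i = Random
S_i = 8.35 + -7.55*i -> [8.35, 0.8, -6.75, -14.3, -21.85]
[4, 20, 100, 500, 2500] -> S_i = 4*5^i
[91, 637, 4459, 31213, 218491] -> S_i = 91*7^i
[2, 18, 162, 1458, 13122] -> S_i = 2*9^i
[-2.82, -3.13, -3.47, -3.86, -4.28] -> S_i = -2.82*1.11^i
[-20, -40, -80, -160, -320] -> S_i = -20*2^i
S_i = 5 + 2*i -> [5, 7, 9, 11, 13]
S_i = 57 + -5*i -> [57, 52, 47, 42, 37]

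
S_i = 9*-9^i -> [9, -81, 729, -6561, 59049]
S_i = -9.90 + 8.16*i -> [-9.9, -1.74, 6.42, 14.58, 22.74]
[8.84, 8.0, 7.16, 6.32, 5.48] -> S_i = 8.84 + -0.84*i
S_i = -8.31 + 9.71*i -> [-8.31, 1.4, 11.11, 20.82, 30.53]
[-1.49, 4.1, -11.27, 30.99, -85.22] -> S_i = -1.49*(-2.75)^i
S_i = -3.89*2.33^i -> [-3.89, -9.06, -21.12, -49.21, -114.65]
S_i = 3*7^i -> [3, 21, 147, 1029, 7203]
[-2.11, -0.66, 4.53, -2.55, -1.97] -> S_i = Random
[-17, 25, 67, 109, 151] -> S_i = -17 + 42*i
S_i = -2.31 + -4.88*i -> [-2.31, -7.19, -12.07, -16.95, -21.83]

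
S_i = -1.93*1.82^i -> [-1.93, -3.51, -6.39, -11.64, -21.18]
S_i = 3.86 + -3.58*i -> [3.86, 0.28, -3.3, -6.88, -10.46]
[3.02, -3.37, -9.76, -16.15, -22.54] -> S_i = 3.02 + -6.39*i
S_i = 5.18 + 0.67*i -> [5.18, 5.85, 6.52, 7.19, 7.86]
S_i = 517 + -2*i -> [517, 515, 513, 511, 509]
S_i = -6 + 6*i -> [-6, 0, 6, 12, 18]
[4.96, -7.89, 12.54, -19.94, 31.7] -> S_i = 4.96*(-1.59)^i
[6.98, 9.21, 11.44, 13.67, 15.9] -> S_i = 6.98 + 2.23*i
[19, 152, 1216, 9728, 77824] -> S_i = 19*8^i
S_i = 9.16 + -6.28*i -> [9.16, 2.88, -3.4, -9.68, -15.96]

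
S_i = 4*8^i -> [4, 32, 256, 2048, 16384]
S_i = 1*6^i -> [1, 6, 36, 216, 1296]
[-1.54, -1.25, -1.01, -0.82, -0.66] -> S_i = -1.54*0.81^i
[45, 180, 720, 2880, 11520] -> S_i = 45*4^i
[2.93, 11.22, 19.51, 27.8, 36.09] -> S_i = 2.93 + 8.29*i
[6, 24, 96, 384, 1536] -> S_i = 6*4^i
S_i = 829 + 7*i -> [829, 836, 843, 850, 857]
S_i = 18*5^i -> [18, 90, 450, 2250, 11250]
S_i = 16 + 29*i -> [16, 45, 74, 103, 132]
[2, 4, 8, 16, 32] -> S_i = 2*2^i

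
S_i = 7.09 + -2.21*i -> [7.09, 4.88, 2.67, 0.46, -1.75]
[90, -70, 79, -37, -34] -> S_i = Random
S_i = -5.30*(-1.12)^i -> [-5.3, 5.94, -6.65, 7.45, -8.34]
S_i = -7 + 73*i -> [-7, 66, 139, 212, 285]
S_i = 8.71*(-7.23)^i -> [8.71, -62.97, 455.3, -3291.8, 23799.69]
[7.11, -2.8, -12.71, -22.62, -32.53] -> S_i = 7.11 + -9.91*i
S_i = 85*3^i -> [85, 255, 765, 2295, 6885]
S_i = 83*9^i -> [83, 747, 6723, 60507, 544563]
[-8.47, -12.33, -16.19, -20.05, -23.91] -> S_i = -8.47 + -3.86*i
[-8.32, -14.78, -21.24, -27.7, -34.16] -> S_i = -8.32 + -6.46*i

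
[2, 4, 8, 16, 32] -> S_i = 2*2^i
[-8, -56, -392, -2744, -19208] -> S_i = -8*7^i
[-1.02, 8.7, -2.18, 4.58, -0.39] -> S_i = Random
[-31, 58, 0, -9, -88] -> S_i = Random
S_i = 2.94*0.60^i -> [2.94, 1.76, 1.06, 0.64, 0.38]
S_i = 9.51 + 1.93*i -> [9.51, 11.44, 13.37, 15.3, 17.23]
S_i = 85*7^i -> [85, 595, 4165, 29155, 204085]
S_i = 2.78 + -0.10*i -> [2.78, 2.68, 2.58, 2.48, 2.38]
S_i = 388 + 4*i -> [388, 392, 396, 400, 404]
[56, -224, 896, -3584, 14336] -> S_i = 56*-4^i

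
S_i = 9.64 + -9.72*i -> [9.64, -0.08, -9.8, -19.52, -29.24]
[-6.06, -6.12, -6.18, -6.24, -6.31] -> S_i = -6.06*1.01^i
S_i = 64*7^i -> [64, 448, 3136, 21952, 153664]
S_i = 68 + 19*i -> [68, 87, 106, 125, 144]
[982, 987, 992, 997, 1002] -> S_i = 982 + 5*i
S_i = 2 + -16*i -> [2, -14, -30, -46, -62]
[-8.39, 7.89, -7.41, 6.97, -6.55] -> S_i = -8.39*(-0.94)^i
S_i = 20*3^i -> [20, 60, 180, 540, 1620]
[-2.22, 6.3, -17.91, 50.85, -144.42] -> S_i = -2.22*(-2.84)^i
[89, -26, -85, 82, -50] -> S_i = Random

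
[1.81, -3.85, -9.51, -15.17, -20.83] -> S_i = 1.81 + -5.66*i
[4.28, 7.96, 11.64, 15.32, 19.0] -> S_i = 4.28 + 3.68*i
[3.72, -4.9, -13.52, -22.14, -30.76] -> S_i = 3.72 + -8.62*i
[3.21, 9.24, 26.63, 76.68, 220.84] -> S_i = 3.21*2.88^i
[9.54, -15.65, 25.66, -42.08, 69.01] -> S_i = 9.54*(-1.64)^i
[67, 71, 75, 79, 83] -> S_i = 67 + 4*i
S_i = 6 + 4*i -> [6, 10, 14, 18, 22]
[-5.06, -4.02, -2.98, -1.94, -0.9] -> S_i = -5.06 + 1.04*i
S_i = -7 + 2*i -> [-7, -5, -3, -1, 1]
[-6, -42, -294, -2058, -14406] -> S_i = -6*7^i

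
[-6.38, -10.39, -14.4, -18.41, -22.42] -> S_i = -6.38 + -4.01*i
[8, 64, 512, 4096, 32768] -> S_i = 8*8^i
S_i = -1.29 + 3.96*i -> [-1.29, 2.67, 6.63, 10.59, 14.55]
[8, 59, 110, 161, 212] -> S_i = 8 + 51*i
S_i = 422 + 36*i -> [422, 458, 494, 530, 566]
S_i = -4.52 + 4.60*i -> [-4.52, 0.08, 4.68, 9.28, 13.88]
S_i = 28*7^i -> [28, 196, 1372, 9604, 67228]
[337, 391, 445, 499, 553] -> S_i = 337 + 54*i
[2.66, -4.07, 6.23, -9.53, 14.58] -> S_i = 2.66*(-1.53)^i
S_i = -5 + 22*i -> [-5, 17, 39, 61, 83]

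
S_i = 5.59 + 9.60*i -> [5.59, 15.19, 24.79, 34.39, 43.99]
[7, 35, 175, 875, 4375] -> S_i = 7*5^i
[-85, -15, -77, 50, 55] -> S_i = Random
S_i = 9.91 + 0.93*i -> [9.91, 10.84, 11.77, 12.7, 13.63]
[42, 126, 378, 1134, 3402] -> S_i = 42*3^i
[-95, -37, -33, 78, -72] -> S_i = Random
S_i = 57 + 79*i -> [57, 136, 215, 294, 373]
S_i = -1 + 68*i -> [-1, 67, 135, 203, 271]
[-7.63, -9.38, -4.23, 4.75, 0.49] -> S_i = Random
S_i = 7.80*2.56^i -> [7.8, 19.97, 51.12, 130.86, 335.01]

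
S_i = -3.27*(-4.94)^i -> [-3.27, 16.15, -79.8, 394.21, -1947.4]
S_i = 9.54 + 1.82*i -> [9.54, 11.36, 13.18, 15.0, 16.82]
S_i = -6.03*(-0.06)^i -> [-6.03, 0.36, -0.02, 0.0, -0.0]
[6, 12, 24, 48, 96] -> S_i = 6*2^i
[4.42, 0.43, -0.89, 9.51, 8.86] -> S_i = Random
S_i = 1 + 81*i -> [1, 82, 163, 244, 325]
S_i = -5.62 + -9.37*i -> [-5.62, -14.99, -24.36, -33.73, -43.1]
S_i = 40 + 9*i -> [40, 49, 58, 67, 76]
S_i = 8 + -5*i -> [8, 3, -2, -7, -12]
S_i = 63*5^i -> [63, 315, 1575, 7875, 39375]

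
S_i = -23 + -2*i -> [-23, -25, -27, -29, -31]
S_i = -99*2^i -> [-99, -198, -396, -792, -1584]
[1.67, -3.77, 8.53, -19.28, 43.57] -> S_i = 1.67*(-2.26)^i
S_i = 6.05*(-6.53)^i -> [6.05, -39.51, 257.98, -1684.59, 11000.39]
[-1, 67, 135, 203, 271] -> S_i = -1 + 68*i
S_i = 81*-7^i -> [81, -567, 3969, -27783, 194481]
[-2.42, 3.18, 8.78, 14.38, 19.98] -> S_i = -2.42 + 5.60*i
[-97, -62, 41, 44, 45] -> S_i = Random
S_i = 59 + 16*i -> [59, 75, 91, 107, 123]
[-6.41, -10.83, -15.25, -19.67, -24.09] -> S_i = -6.41 + -4.42*i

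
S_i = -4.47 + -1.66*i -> [-4.47, -6.13, -7.79, -9.45, -11.11]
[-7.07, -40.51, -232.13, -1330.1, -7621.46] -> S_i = -7.07*5.73^i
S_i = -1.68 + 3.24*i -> [-1.68, 1.56, 4.8, 8.04, 11.28]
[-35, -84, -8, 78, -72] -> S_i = Random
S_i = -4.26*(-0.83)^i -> [-4.26, 3.54, -2.93, 2.44, -2.02]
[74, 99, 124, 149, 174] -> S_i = 74 + 25*i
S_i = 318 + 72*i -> [318, 390, 462, 534, 606]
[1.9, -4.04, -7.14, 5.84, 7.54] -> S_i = Random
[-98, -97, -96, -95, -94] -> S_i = -98 + 1*i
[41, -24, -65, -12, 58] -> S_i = Random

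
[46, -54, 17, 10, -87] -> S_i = Random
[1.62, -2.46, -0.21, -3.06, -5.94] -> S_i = Random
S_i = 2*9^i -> [2, 18, 162, 1458, 13122]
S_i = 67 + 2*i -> [67, 69, 71, 73, 75]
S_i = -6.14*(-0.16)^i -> [-6.14, 0.98, -0.16, 0.03, -0.0]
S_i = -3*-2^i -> [-3, 6, -12, 24, -48]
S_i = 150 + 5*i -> [150, 155, 160, 165, 170]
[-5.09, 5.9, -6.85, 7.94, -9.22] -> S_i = -5.09*(-1.16)^i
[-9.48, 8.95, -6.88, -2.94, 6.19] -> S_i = Random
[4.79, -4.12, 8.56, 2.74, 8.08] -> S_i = Random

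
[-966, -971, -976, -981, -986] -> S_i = -966 + -5*i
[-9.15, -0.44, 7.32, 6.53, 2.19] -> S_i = Random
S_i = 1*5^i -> [1, 5, 25, 125, 625]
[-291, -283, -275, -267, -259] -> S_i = -291 + 8*i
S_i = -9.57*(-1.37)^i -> [-9.57, 13.11, -17.96, 24.61, -33.71]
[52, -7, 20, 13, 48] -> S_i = Random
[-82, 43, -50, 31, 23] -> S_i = Random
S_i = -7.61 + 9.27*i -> [-7.61, 1.66, 10.93, 20.2, 29.47]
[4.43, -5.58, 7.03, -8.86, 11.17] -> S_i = 4.43*(-1.26)^i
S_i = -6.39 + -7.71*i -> [-6.39, -14.1, -21.81, -29.52, -37.23]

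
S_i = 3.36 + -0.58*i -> [3.36, 2.78, 2.2, 1.62, 1.04]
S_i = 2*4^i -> [2, 8, 32, 128, 512]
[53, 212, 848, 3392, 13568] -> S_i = 53*4^i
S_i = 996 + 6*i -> [996, 1002, 1008, 1014, 1020]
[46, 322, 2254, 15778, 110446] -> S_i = 46*7^i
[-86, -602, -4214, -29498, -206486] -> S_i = -86*7^i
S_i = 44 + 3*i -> [44, 47, 50, 53, 56]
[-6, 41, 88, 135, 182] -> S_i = -6 + 47*i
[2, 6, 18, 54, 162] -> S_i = 2*3^i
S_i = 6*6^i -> [6, 36, 216, 1296, 7776]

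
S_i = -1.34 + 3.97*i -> [-1.34, 2.63, 6.6, 10.57, 14.54]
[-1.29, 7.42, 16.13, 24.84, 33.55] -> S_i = -1.29 + 8.71*i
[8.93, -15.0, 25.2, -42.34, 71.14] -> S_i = 8.93*(-1.68)^i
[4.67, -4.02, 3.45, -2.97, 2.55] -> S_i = 4.67*(-0.86)^i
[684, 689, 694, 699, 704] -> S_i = 684 + 5*i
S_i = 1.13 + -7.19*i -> [1.13, -6.06, -13.25, -20.44, -27.63]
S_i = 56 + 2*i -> [56, 58, 60, 62, 64]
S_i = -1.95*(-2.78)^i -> [-1.95, 5.42, -15.07, 41.9, -116.47]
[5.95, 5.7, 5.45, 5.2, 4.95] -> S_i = 5.95 + -0.25*i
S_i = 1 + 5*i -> [1, 6, 11, 16, 21]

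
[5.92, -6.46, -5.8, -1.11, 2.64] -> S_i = Random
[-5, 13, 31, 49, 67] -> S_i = -5 + 18*i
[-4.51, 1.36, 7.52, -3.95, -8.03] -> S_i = Random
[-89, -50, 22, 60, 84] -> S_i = Random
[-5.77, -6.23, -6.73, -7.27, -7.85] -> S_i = -5.77*1.08^i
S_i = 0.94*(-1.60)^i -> [0.94, -1.5, 2.41, -3.85, 6.16]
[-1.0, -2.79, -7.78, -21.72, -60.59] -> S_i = -1.00*2.79^i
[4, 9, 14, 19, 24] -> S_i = 4 + 5*i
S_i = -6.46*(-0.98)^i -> [-6.46, 6.33, -6.2, 6.08, -5.96]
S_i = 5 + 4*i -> [5, 9, 13, 17, 21]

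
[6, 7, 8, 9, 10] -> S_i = 6 + 1*i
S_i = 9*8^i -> [9, 72, 576, 4608, 36864]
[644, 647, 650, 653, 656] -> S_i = 644 + 3*i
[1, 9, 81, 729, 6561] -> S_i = 1*9^i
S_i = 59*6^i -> [59, 354, 2124, 12744, 76464]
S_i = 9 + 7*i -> [9, 16, 23, 30, 37]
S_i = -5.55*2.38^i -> [-5.55, -13.21, -31.44, -74.82, -178.07]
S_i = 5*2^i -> [5, 10, 20, 40, 80]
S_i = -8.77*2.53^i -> [-8.77, -22.19, -56.14, -142.02, -359.32]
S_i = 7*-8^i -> [7, -56, 448, -3584, 28672]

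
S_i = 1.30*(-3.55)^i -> [1.3, -4.62, 16.38, -58.16, 206.47]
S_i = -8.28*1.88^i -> [-8.28, -15.57, -29.26, -55.02, -103.43]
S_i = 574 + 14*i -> [574, 588, 602, 616, 630]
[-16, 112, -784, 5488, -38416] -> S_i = -16*-7^i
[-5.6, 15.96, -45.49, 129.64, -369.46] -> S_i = -5.60*(-2.85)^i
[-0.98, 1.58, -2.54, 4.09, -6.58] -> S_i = -0.98*(-1.61)^i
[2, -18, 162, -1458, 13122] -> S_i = 2*-9^i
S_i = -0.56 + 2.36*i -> [-0.56, 1.8, 4.16, 6.52, 8.88]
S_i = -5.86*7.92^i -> [-5.86, -46.41, -367.58, -2911.21, -23056.76]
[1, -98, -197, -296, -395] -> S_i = 1 + -99*i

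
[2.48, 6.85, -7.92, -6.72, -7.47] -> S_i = Random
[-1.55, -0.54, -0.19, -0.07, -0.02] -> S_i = -1.55*0.35^i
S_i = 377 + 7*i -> [377, 384, 391, 398, 405]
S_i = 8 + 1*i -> [8, 9, 10, 11, 12]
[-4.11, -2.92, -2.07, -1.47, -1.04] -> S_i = -4.11*0.71^i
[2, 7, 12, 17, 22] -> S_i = 2 + 5*i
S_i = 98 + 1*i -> [98, 99, 100, 101, 102]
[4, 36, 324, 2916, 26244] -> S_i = 4*9^i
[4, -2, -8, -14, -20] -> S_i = 4 + -6*i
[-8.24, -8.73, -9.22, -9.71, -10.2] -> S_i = -8.24 + -0.49*i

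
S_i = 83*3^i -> [83, 249, 747, 2241, 6723]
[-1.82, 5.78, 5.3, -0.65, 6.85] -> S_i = Random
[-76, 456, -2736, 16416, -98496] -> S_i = -76*-6^i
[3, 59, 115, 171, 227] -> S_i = 3 + 56*i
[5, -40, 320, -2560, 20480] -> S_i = 5*-8^i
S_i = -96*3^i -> [-96, -288, -864, -2592, -7776]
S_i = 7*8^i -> [7, 56, 448, 3584, 28672]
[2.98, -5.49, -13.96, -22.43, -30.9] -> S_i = 2.98 + -8.47*i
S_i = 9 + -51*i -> [9, -42, -93, -144, -195]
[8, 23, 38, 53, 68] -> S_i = 8 + 15*i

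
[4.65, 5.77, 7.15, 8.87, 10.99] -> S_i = 4.65*1.24^i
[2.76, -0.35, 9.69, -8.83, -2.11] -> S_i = Random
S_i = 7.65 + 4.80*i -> [7.65, 12.45, 17.25, 22.05, 26.85]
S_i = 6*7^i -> [6, 42, 294, 2058, 14406]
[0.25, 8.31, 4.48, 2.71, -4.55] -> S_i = Random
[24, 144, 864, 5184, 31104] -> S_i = 24*6^i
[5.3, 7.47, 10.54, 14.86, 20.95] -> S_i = 5.30*1.41^i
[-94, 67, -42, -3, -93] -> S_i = Random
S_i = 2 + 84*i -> [2, 86, 170, 254, 338]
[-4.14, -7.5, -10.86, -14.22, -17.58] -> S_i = -4.14 + -3.36*i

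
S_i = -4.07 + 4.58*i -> [-4.07, 0.51, 5.09, 9.67, 14.25]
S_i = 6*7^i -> [6, 42, 294, 2058, 14406]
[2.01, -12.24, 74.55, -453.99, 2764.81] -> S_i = 2.01*(-6.09)^i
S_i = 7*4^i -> [7, 28, 112, 448, 1792]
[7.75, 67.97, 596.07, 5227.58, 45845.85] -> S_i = 7.75*8.77^i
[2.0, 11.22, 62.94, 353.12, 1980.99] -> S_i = 2.00*5.61^i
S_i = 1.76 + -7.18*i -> [1.76, -5.42, -12.6, -19.78, -26.96]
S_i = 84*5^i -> [84, 420, 2100, 10500, 52500]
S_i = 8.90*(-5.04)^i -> [8.9, -44.86, 226.07, -1139.41, 5742.65]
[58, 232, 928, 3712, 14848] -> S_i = 58*4^i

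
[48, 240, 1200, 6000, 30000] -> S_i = 48*5^i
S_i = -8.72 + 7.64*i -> [-8.72, -1.08, 6.56, 14.2, 21.84]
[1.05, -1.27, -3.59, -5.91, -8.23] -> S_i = 1.05 + -2.32*i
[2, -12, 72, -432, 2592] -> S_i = 2*-6^i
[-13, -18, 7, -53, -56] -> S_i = Random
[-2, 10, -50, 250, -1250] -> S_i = -2*-5^i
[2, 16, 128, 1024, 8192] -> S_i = 2*8^i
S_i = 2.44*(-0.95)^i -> [2.44, -2.32, 2.2, -2.09, 1.99]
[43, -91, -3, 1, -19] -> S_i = Random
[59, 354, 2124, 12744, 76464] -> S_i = 59*6^i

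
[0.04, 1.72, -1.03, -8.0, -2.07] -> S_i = Random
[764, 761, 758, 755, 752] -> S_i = 764 + -3*i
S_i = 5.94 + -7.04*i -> [5.94, -1.1, -8.14, -15.18, -22.22]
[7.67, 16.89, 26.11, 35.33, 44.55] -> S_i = 7.67 + 9.22*i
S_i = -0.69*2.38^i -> [-0.69, -1.64, -3.91, -9.3, -22.14]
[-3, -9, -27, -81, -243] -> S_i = -3*3^i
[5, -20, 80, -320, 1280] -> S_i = 5*-4^i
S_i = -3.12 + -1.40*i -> [-3.12, -4.52, -5.92, -7.32, -8.72]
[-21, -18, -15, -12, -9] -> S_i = -21 + 3*i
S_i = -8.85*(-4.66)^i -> [-8.85, 41.24, -192.18, 895.57, -4173.37]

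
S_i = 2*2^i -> [2, 4, 8, 16, 32]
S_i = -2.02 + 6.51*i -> [-2.02, 4.49, 11.0, 17.51, 24.02]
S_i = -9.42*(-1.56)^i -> [-9.42, 14.7, -22.92, 35.76, -55.79]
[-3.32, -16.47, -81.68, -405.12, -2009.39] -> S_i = -3.32*4.96^i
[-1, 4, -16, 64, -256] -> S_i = -1*-4^i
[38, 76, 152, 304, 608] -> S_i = 38*2^i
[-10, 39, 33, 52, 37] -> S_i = Random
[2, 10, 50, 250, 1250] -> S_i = 2*5^i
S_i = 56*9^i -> [56, 504, 4536, 40824, 367416]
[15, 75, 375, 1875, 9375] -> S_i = 15*5^i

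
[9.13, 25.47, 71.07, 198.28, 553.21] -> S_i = 9.13*2.79^i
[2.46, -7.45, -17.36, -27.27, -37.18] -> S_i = 2.46 + -9.91*i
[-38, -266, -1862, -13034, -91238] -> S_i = -38*7^i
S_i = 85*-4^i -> [85, -340, 1360, -5440, 21760]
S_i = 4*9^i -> [4, 36, 324, 2916, 26244]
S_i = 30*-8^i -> [30, -240, 1920, -15360, 122880]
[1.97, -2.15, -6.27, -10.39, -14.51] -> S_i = 1.97 + -4.12*i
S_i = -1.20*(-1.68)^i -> [-1.2, 2.02, -3.39, 5.69, -9.56]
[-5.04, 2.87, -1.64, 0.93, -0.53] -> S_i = -5.04*(-0.57)^i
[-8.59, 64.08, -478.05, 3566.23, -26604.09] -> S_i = -8.59*(-7.46)^i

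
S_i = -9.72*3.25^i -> [-9.72, -31.59, -102.67, -333.67, -1084.43]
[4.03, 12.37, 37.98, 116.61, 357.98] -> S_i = 4.03*3.07^i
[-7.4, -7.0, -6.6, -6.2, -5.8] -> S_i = -7.40 + 0.40*i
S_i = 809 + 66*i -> [809, 875, 941, 1007, 1073]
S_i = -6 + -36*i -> [-6, -42, -78, -114, -150]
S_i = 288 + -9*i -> [288, 279, 270, 261, 252]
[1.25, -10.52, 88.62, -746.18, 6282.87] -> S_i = 1.25*(-8.42)^i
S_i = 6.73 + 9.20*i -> [6.73, 15.93, 25.13, 34.33, 43.53]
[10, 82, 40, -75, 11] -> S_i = Random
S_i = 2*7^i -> [2, 14, 98, 686, 4802]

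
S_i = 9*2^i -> [9, 18, 36, 72, 144]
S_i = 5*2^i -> [5, 10, 20, 40, 80]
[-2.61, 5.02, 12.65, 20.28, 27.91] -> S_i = -2.61 + 7.63*i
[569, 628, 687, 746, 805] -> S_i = 569 + 59*i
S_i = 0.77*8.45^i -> [0.77, 6.51, 54.98, 464.58, 3925.7]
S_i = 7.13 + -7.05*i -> [7.13, 0.08, -6.97, -14.02, -21.07]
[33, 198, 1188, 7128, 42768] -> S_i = 33*6^i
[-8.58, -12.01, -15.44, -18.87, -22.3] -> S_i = -8.58 + -3.43*i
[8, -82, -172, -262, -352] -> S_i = 8 + -90*i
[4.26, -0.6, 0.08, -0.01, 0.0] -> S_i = 4.26*(-0.14)^i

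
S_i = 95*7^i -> [95, 665, 4655, 32585, 228095]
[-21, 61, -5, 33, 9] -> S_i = Random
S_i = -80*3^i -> [-80, -240, -720, -2160, -6480]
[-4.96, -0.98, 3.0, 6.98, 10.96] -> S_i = -4.96 + 3.98*i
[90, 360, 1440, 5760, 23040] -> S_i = 90*4^i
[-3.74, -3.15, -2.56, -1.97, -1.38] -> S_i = -3.74 + 0.59*i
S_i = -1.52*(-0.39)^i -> [-1.52, 0.59, -0.23, 0.09, -0.04]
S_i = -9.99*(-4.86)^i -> [-9.99, 48.55, -235.96, 1146.76, -5573.28]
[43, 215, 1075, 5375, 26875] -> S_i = 43*5^i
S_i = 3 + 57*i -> [3, 60, 117, 174, 231]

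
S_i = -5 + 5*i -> [-5, 0, 5, 10, 15]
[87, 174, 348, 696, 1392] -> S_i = 87*2^i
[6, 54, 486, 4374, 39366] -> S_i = 6*9^i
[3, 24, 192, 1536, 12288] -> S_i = 3*8^i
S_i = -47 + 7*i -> [-47, -40, -33, -26, -19]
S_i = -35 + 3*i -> [-35, -32, -29, -26, -23]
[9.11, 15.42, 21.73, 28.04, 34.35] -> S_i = 9.11 + 6.31*i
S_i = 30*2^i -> [30, 60, 120, 240, 480]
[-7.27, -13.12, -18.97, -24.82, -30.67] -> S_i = -7.27 + -5.85*i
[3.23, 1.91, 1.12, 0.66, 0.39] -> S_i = 3.23*0.59^i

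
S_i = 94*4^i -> [94, 376, 1504, 6016, 24064]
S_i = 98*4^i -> [98, 392, 1568, 6272, 25088]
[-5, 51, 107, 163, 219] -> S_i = -5 + 56*i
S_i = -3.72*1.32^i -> [-3.72, -4.91, -6.48, -8.56, -11.29]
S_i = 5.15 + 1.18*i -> [5.15, 6.33, 7.51, 8.69, 9.87]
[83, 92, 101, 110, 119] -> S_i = 83 + 9*i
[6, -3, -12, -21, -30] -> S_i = 6 + -9*i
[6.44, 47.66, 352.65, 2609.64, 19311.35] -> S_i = 6.44*7.40^i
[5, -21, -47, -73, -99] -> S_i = 5 + -26*i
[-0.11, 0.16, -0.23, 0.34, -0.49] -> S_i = -0.11*(-1.45)^i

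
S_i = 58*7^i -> [58, 406, 2842, 19894, 139258]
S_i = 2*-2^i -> [2, -4, 8, -16, 32]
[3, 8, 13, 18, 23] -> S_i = 3 + 5*i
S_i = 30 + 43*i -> [30, 73, 116, 159, 202]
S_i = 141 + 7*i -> [141, 148, 155, 162, 169]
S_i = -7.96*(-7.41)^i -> [-7.96, 58.98, -437.07, 3238.68, -23998.6]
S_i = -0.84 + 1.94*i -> [-0.84, 1.1, 3.04, 4.98, 6.92]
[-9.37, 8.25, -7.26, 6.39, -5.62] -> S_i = -9.37*(-0.88)^i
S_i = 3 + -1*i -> [3, 2, 1, 0, -1]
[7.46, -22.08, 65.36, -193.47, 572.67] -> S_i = 7.46*(-2.96)^i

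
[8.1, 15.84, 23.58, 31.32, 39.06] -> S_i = 8.10 + 7.74*i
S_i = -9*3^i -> [-9, -27, -81, -243, -729]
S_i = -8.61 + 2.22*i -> [-8.61, -6.39, -4.17, -1.95, 0.27]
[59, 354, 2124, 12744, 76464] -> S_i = 59*6^i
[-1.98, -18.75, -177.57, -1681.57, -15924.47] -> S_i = -1.98*9.47^i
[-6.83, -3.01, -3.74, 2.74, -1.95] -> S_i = Random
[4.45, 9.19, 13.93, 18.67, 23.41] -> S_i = 4.45 + 4.74*i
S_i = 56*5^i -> [56, 280, 1400, 7000, 35000]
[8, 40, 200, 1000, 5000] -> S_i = 8*5^i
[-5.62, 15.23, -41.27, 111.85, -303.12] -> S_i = -5.62*(-2.71)^i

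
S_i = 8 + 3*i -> [8, 11, 14, 17, 20]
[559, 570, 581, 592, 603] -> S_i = 559 + 11*i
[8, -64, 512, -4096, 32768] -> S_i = 8*-8^i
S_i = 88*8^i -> [88, 704, 5632, 45056, 360448]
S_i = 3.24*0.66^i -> [3.24, 2.14, 1.41, 0.93, 0.61]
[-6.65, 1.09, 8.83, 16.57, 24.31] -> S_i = -6.65 + 7.74*i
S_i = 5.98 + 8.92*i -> [5.98, 14.9, 23.82, 32.74, 41.66]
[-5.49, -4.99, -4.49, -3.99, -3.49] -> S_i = -5.49 + 0.50*i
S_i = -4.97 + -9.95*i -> [-4.97, -14.92, -24.87, -34.82, -44.77]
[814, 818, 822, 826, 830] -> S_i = 814 + 4*i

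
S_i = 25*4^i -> [25, 100, 400, 1600, 6400]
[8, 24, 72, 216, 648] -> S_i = 8*3^i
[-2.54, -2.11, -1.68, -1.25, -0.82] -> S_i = -2.54 + 0.43*i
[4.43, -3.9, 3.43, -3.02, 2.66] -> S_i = 4.43*(-0.88)^i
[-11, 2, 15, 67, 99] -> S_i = Random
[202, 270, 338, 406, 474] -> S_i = 202 + 68*i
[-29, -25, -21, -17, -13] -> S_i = -29 + 4*i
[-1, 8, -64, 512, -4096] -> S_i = -1*-8^i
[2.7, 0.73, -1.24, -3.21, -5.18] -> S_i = 2.70 + -1.97*i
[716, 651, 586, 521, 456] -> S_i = 716 + -65*i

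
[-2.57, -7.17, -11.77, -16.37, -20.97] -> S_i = -2.57 + -4.60*i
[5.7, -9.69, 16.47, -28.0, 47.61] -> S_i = 5.70*(-1.70)^i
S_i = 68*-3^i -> [68, -204, 612, -1836, 5508]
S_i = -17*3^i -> [-17, -51, -153, -459, -1377]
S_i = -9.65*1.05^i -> [-9.65, -10.13, -10.64, -11.17, -11.73]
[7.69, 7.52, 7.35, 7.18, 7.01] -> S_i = 7.69 + -0.17*i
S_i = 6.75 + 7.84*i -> [6.75, 14.59, 22.43, 30.27, 38.11]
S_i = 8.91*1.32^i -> [8.91, 11.76, 15.52, 20.49, 27.05]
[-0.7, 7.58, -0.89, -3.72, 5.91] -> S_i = Random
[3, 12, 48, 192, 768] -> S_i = 3*4^i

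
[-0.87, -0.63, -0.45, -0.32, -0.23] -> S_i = -0.87*0.72^i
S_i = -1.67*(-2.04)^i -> [-1.67, 3.41, -6.95, 14.18, -28.92]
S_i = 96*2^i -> [96, 192, 384, 768, 1536]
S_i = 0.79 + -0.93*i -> [0.79, -0.14, -1.07, -2.0, -2.93]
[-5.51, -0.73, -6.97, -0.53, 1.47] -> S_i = Random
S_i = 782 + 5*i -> [782, 787, 792, 797, 802]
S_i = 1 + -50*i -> [1, -49, -99, -149, -199]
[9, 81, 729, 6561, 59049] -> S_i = 9*9^i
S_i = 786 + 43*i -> [786, 829, 872, 915, 958]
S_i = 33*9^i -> [33, 297, 2673, 24057, 216513]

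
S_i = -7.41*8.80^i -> [-7.41, -65.21, -573.83, -5049.71, -44437.43]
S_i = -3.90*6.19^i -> [-3.9, -24.14, -149.43, -924.99, -5725.68]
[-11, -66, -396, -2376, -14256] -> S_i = -11*6^i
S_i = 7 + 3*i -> [7, 10, 13, 16, 19]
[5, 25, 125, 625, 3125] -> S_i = 5*5^i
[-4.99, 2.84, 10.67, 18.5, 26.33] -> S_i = -4.99 + 7.83*i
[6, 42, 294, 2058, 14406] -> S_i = 6*7^i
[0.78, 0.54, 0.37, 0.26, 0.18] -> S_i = 0.78*0.69^i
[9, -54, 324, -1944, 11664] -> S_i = 9*-6^i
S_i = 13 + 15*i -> [13, 28, 43, 58, 73]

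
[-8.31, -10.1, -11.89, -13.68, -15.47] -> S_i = -8.31 + -1.79*i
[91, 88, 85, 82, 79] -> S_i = 91 + -3*i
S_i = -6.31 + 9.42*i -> [-6.31, 3.11, 12.53, 21.95, 31.37]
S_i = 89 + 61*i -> [89, 150, 211, 272, 333]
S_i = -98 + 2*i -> [-98, -96, -94, -92, -90]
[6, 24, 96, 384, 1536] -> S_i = 6*4^i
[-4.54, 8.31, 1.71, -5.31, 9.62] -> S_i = Random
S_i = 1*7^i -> [1, 7, 49, 343, 2401]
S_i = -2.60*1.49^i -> [-2.6, -3.87, -5.77, -8.6, -12.81]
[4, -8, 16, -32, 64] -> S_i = 4*-2^i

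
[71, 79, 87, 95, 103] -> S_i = 71 + 8*i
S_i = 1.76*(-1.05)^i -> [1.76, -1.85, 1.94, -2.04, 2.14]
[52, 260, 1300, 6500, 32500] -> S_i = 52*5^i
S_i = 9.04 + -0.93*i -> [9.04, 8.11, 7.18, 6.25, 5.32]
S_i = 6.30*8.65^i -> [6.3, 54.5, 471.38, 4077.45, 35269.96]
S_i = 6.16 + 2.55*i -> [6.16, 8.71, 11.26, 13.81, 16.36]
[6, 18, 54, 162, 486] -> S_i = 6*3^i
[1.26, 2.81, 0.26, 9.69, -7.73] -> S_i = Random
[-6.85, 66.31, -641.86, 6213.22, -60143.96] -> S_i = -6.85*(-9.68)^i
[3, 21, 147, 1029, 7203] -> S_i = 3*7^i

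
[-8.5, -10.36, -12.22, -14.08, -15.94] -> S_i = -8.50 + -1.86*i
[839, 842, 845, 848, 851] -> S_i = 839 + 3*i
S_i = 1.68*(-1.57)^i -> [1.68, -2.64, 4.14, -6.5, 10.21]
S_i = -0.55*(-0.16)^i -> [-0.55, 0.09, -0.01, 0.0, -0.0]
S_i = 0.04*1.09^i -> [0.04, 0.04, 0.05, 0.05, 0.06]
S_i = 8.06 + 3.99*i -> [8.06, 12.05, 16.04, 20.03, 24.02]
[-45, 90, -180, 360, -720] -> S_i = -45*-2^i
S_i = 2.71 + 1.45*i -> [2.71, 4.16, 5.61, 7.06, 8.51]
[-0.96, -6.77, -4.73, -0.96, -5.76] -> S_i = Random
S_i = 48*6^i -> [48, 288, 1728, 10368, 62208]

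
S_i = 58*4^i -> [58, 232, 928, 3712, 14848]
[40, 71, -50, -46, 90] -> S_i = Random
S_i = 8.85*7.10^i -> [8.85, 62.83, 446.13, 3167.51, 22489.34]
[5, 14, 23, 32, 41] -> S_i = 5 + 9*i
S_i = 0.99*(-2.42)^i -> [0.99, -2.4, 5.8, -14.03, 33.95]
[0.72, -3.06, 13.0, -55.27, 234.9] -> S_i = 0.72*(-4.25)^i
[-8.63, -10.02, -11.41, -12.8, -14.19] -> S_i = -8.63 + -1.39*i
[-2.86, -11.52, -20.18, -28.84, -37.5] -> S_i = -2.86 + -8.66*i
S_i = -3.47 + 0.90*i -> [-3.47, -2.57, -1.67, -0.77, 0.13]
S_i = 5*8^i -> [5, 40, 320, 2560, 20480]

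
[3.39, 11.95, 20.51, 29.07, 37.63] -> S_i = 3.39 + 8.56*i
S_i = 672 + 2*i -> [672, 674, 676, 678, 680]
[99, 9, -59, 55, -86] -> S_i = Random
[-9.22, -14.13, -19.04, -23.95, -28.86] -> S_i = -9.22 + -4.91*i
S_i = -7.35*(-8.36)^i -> [-7.35, 61.45, -513.69, 4294.44, -35901.49]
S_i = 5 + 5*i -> [5, 10, 15, 20, 25]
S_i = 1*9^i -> [1, 9, 81, 729, 6561]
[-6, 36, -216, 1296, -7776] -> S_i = -6*-6^i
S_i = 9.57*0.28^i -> [9.57, 2.68, 0.75, 0.21, 0.06]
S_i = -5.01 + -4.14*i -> [-5.01, -9.15, -13.29, -17.43, -21.57]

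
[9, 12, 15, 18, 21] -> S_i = 9 + 3*i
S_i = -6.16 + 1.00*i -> [-6.16, -5.16, -4.16, -3.16, -2.16]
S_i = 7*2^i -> [7, 14, 28, 56, 112]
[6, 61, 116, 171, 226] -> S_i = 6 + 55*i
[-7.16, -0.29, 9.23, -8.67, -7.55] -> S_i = Random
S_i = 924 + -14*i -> [924, 910, 896, 882, 868]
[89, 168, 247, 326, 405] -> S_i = 89 + 79*i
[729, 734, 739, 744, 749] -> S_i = 729 + 5*i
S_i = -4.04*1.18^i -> [-4.04, -4.77, -5.63, -6.64, -7.83]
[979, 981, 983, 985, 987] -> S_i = 979 + 2*i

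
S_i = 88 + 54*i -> [88, 142, 196, 250, 304]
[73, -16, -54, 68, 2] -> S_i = Random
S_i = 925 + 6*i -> [925, 931, 937, 943, 949]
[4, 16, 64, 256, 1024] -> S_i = 4*4^i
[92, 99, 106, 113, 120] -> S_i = 92 + 7*i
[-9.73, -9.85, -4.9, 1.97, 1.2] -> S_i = Random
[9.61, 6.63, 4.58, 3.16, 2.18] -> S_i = 9.61*0.69^i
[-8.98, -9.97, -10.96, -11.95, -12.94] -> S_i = -8.98 + -0.99*i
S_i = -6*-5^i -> [-6, 30, -150, 750, -3750]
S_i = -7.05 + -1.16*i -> [-7.05, -8.21, -9.37, -10.53, -11.69]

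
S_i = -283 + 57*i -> [-283, -226, -169, -112, -55]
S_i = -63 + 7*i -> [-63, -56, -49, -42, -35]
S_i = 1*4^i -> [1, 4, 16, 64, 256]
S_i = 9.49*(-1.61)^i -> [9.49, -15.28, 24.6, -39.6, 63.76]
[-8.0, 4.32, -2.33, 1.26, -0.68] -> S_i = -8.00*(-0.54)^i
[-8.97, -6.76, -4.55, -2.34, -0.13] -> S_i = -8.97 + 2.21*i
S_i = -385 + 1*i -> [-385, -384, -383, -382, -381]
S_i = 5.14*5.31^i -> [5.14, 27.29, 144.93, 769.57, 4086.4]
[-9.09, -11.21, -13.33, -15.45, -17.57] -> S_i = -9.09 + -2.12*i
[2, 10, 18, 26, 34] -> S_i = 2 + 8*i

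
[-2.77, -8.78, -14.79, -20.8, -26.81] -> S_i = -2.77 + -6.01*i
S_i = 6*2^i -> [6, 12, 24, 48, 96]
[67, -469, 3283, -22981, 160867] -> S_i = 67*-7^i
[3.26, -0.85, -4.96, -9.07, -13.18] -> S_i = 3.26 + -4.11*i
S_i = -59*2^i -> [-59, -118, -236, -472, -944]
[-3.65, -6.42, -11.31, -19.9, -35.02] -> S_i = -3.65*1.76^i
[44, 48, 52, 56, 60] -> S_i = 44 + 4*i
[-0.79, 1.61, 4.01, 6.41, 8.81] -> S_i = -0.79 + 2.40*i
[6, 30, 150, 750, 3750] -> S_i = 6*5^i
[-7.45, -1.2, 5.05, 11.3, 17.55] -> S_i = -7.45 + 6.25*i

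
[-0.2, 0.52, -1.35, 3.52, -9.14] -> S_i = -0.20*(-2.60)^i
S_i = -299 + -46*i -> [-299, -345, -391, -437, -483]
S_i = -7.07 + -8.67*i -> [-7.07, -15.74, -24.41, -33.08, -41.75]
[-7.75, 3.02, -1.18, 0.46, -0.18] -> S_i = -7.75*(-0.39)^i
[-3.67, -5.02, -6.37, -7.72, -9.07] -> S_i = -3.67 + -1.35*i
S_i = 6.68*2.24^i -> [6.68, 14.96, 33.52, 75.08, 168.18]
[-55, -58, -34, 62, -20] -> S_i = Random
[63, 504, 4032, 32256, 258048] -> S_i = 63*8^i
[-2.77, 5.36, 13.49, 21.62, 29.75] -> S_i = -2.77 + 8.13*i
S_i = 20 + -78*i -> [20, -58, -136, -214, -292]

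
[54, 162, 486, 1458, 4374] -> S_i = 54*3^i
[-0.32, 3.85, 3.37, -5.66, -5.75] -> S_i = Random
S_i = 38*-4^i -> [38, -152, 608, -2432, 9728]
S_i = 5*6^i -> [5, 30, 180, 1080, 6480]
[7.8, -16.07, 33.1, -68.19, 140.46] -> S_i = 7.80*(-2.06)^i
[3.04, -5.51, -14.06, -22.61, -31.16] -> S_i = 3.04 + -8.55*i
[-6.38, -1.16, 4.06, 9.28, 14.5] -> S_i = -6.38 + 5.22*i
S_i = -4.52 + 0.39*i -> [-4.52, -4.13, -3.74, -3.35, -2.96]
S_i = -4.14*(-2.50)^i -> [-4.14, 10.35, -25.87, 64.69, -161.72]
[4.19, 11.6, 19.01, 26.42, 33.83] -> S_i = 4.19 + 7.41*i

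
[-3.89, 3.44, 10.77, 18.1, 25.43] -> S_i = -3.89 + 7.33*i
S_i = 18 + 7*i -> [18, 25, 32, 39, 46]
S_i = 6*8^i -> [6, 48, 384, 3072, 24576]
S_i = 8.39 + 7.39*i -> [8.39, 15.78, 23.17, 30.56, 37.95]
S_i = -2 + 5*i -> [-2, 3, 8, 13, 18]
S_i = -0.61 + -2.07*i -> [-0.61, -2.68, -4.75, -6.82, -8.89]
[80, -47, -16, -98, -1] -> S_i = Random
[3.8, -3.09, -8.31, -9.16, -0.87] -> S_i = Random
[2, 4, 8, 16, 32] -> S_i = 2*2^i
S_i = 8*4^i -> [8, 32, 128, 512, 2048]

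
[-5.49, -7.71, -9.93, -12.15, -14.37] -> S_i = -5.49 + -2.22*i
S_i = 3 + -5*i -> [3, -2, -7, -12, -17]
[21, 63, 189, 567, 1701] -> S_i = 21*3^i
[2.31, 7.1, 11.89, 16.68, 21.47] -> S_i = 2.31 + 4.79*i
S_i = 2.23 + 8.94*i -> [2.23, 11.17, 20.11, 29.05, 37.99]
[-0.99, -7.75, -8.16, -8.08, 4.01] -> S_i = Random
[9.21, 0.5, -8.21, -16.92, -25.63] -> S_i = 9.21 + -8.71*i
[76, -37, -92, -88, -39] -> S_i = Random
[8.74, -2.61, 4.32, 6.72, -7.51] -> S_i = Random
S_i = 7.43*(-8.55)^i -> [7.43, -63.53, 543.15, -4643.95, 39705.74]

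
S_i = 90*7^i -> [90, 630, 4410, 30870, 216090]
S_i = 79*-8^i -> [79, -632, 5056, -40448, 323584]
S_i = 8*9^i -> [8, 72, 648, 5832, 52488]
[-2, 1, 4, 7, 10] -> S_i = -2 + 3*i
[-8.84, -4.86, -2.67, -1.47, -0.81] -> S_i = -8.84*0.55^i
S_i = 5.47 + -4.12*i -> [5.47, 1.35, -2.77, -6.89, -11.01]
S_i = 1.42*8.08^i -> [1.42, 11.47, 92.71, 749.07, 6052.49]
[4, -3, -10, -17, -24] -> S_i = 4 + -7*i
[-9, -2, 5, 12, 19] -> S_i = -9 + 7*i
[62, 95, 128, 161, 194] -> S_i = 62 + 33*i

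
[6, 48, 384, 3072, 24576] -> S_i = 6*8^i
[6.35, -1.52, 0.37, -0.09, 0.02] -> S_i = 6.35*(-0.24)^i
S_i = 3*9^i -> [3, 27, 243, 2187, 19683]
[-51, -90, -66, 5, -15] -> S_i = Random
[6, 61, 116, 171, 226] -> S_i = 6 + 55*i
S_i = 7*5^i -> [7, 35, 175, 875, 4375]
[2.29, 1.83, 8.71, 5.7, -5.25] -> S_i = Random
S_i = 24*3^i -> [24, 72, 216, 648, 1944]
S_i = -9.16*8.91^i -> [-9.16, -81.62, -727.19, -6479.31, -57730.63]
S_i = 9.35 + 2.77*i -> [9.35, 12.12, 14.89, 17.66, 20.43]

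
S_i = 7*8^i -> [7, 56, 448, 3584, 28672]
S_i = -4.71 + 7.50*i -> [-4.71, 2.79, 10.29, 17.79, 25.29]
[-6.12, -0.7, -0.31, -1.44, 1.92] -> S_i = Random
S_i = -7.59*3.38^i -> [-7.59, -25.65, -86.71, -293.08, -990.62]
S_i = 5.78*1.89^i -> [5.78, 10.92, 20.65, 39.02, 73.75]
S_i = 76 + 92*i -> [76, 168, 260, 352, 444]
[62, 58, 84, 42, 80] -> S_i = Random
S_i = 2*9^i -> [2, 18, 162, 1458, 13122]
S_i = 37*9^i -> [37, 333, 2997, 26973, 242757]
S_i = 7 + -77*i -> [7, -70, -147, -224, -301]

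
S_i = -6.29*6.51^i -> [-6.29, -40.95, -266.57, -1735.38, -11297.3]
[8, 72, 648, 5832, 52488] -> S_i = 8*9^i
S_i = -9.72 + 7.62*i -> [-9.72, -2.1, 5.52, 13.14, 20.76]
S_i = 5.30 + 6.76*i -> [5.3, 12.06, 18.82, 25.58, 32.34]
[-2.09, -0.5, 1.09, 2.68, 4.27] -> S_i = -2.09 + 1.59*i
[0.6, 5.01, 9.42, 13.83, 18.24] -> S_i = 0.60 + 4.41*i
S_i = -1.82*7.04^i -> [-1.82, -12.81, -90.2, -635.02, -4470.56]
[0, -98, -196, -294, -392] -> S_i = 0 + -98*i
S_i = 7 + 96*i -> [7, 103, 199, 295, 391]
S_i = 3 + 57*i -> [3, 60, 117, 174, 231]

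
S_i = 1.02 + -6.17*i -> [1.02, -5.15, -11.32, -17.49, -23.66]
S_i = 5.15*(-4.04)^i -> [5.15, -20.81, 84.06, -339.59, 1371.93]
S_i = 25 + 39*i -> [25, 64, 103, 142, 181]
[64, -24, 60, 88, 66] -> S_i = Random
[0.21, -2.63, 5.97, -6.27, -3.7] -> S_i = Random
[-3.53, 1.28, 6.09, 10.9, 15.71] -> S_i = -3.53 + 4.81*i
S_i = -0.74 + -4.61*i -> [-0.74, -5.35, -9.96, -14.57, -19.18]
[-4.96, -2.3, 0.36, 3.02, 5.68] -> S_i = -4.96 + 2.66*i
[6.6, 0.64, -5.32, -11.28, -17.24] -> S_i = 6.60 + -5.96*i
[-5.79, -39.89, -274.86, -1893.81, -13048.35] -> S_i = -5.79*6.89^i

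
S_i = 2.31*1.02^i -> [2.31, 2.36, 2.4, 2.45, 2.5]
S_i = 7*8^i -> [7, 56, 448, 3584, 28672]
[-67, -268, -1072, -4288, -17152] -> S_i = -67*4^i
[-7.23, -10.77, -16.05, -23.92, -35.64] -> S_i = -7.23*1.49^i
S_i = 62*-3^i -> [62, -186, 558, -1674, 5022]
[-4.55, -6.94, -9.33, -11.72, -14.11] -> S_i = -4.55 + -2.39*i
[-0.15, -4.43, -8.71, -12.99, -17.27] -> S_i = -0.15 + -4.28*i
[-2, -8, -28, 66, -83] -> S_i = Random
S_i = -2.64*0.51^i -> [-2.64, -1.35, -0.69, -0.35, -0.18]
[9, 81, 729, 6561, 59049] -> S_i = 9*9^i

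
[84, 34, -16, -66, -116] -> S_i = 84 + -50*i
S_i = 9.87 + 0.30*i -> [9.87, 10.17, 10.47, 10.77, 11.07]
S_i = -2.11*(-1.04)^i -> [-2.11, 2.19, -2.28, 2.37, -2.47]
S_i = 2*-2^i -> [2, -4, 8, -16, 32]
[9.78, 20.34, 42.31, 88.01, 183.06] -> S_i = 9.78*2.08^i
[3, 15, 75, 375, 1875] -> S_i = 3*5^i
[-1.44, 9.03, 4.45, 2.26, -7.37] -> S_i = Random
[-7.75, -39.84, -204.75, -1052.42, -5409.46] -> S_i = -7.75*5.14^i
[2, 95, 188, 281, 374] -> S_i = 2 + 93*i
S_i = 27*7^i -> [27, 189, 1323, 9261, 64827]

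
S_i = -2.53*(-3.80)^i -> [-2.53, 9.61, -36.53, 138.83, -527.54]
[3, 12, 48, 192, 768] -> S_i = 3*4^i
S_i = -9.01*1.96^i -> [-9.01, -17.66, -34.61, -67.84, -132.97]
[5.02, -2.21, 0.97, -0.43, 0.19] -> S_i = 5.02*(-0.44)^i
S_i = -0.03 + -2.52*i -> [-0.03, -2.55, -5.07, -7.59, -10.11]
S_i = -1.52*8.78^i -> [-1.52, -13.35, -117.17, -1028.79, -9032.78]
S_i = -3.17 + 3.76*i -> [-3.17, 0.59, 4.35, 8.11, 11.87]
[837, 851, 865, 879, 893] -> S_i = 837 + 14*i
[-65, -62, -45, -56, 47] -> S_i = Random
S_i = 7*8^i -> [7, 56, 448, 3584, 28672]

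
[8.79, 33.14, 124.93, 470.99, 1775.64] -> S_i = 8.79*3.77^i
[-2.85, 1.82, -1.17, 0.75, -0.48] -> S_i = -2.85*(-0.64)^i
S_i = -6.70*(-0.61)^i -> [-6.7, 4.09, -2.49, 1.52, -0.93]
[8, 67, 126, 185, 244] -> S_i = 8 + 59*i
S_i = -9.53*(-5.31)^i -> [-9.53, 50.6, -268.71, 1426.84, -7576.54]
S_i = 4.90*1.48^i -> [4.9, 7.25, 10.73, 15.88, 23.51]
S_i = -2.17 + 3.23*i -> [-2.17, 1.06, 4.29, 7.52, 10.75]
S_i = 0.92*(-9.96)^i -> [0.92, -9.16, 91.27, -909.0, 9053.68]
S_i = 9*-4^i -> [9, -36, 144, -576, 2304]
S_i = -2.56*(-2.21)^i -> [-2.56, 5.66, -12.5, 27.63, -61.07]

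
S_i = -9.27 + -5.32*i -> [-9.27, -14.59, -19.91, -25.23, -30.55]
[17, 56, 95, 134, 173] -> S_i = 17 + 39*i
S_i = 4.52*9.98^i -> [4.52, 45.11, 450.19, 4492.93, 44839.48]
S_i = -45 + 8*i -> [-45, -37, -29, -21, -13]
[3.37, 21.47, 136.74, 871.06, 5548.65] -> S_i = 3.37*6.37^i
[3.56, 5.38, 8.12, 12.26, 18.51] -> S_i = 3.56*1.51^i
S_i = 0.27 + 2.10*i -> [0.27, 2.37, 4.47, 6.57, 8.67]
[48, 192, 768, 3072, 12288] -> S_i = 48*4^i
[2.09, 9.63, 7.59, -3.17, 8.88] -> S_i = Random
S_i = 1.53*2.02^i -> [1.53, 3.09, 6.24, 12.61, 25.47]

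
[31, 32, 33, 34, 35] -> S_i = 31 + 1*i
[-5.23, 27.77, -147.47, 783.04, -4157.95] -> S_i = -5.23*(-5.31)^i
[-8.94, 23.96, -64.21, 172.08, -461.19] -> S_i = -8.94*(-2.68)^i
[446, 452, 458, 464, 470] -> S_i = 446 + 6*i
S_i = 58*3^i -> [58, 174, 522, 1566, 4698]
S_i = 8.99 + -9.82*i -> [8.99, -0.83, -10.65, -20.47, -30.29]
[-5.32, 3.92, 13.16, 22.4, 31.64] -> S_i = -5.32 + 9.24*i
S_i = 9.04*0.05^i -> [9.04, 0.45, 0.02, 0.0, 0.0]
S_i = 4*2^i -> [4, 8, 16, 32, 64]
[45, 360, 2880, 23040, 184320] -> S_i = 45*8^i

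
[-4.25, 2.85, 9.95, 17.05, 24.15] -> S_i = -4.25 + 7.10*i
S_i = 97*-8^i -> [97, -776, 6208, -49664, 397312]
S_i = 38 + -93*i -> [38, -55, -148, -241, -334]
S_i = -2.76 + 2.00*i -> [-2.76, -0.76, 1.24, 3.24, 5.24]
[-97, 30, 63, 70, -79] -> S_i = Random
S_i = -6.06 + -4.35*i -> [-6.06, -10.41, -14.76, -19.11, -23.46]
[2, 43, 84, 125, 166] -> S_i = 2 + 41*i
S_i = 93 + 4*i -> [93, 97, 101, 105, 109]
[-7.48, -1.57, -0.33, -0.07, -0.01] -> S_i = -7.48*0.21^i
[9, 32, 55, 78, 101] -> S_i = 9 + 23*i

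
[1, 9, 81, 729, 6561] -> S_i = 1*9^i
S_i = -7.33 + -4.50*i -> [-7.33, -11.83, -16.33, -20.83, -25.33]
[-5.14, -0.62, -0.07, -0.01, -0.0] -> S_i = -5.14*0.12^i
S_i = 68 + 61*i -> [68, 129, 190, 251, 312]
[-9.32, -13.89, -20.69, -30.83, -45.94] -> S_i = -9.32*1.49^i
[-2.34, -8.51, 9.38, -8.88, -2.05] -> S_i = Random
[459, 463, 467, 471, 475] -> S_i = 459 + 4*i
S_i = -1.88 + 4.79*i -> [-1.88, 2.91, 7.7, 12.49, 17.28]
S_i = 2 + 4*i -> [2, 6, 10, 14, 18]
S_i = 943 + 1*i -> [943, 944, 945, 946, 947]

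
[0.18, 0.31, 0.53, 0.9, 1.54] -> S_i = 0.18*1.71^i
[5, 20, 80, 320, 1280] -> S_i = 5*4^i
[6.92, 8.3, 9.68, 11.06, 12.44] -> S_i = 6.92 + 1.38*i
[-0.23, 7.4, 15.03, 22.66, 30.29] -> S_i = -0.23 + 7.63*i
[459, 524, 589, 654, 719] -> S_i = 459 + 65*i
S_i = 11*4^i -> [11, 44, 176, 704, 2816]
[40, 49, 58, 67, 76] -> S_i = 40 + 9*i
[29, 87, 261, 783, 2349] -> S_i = 29*3^i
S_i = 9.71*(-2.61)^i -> [9.71, -25.34, 66.15, -172.64, 450.59]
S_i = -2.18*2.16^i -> [-2.18, -4.71, -10.17, -21.97, -47.45]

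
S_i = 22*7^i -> [22, 154, 1078, 7546, 52822]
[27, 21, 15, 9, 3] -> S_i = 27 + -6*i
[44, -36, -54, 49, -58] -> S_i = Random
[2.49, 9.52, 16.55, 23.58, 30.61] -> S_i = 2.49 + 7.03*i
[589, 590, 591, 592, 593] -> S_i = 589 + 1*i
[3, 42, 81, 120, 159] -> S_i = 3 + 39*i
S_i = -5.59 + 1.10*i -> [-5.59, -4.49, -3.39, -2.29, -1.19]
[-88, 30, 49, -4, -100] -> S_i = Random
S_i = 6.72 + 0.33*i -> [6.72, 7.05, 7.38, 7.71, 8.04]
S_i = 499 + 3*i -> [499, 502, 505, 508, 511]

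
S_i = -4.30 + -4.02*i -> [-4.3, -8.32, -12.34, -16.36, -20.38]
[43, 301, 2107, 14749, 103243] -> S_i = 43*7^i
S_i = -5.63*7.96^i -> [-5.63, -44.81, -356.73, -2839.54, -22602.72]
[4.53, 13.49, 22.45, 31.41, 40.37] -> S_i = 4.53 + 8.96*i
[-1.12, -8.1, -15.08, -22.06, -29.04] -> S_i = -1.12 + -6.98*i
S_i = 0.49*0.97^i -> [0.49, 0.48, 0.46, 0.45, 0.43]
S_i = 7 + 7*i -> [7, 14, 21, 28, 35]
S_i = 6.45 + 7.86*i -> [6.45, 14.31, 22.17, 30.03, 37.89]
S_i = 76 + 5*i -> [76, 81, 86, 91, 96]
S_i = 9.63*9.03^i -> [9.63, 86.96, 785.24, 7090.71, 64029.08]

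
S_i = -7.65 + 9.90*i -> [-7.65, 2.25, 12.15, 22.05, 31.95]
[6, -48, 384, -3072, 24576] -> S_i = 6*-8^i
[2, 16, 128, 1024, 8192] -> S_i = 2*8^i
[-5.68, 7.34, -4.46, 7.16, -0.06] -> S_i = Random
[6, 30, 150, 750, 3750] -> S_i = 6*5^i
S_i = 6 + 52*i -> [6, 58, 110, 162, 214]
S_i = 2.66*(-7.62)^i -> [2.66, -20.27, 154.45, -1176.92, 8968.12]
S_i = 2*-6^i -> [2, -12, 72, -432, 2592]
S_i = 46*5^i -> [46, 230, 1150, 5750, 28750]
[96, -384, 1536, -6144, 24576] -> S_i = 96*-4^i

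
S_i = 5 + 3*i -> [5, 8, 11, 14, 17]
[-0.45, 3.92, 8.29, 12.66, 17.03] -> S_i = -0.45 + 4.37*i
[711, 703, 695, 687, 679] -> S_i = 711 + -8*i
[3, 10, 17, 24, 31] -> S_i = 3 + 7*i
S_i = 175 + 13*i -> [175, 188, 201, 214, 227]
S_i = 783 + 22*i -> [783, 805, 827, 849, 871]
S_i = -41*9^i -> [-41, -369, -3321, -29889, -269001]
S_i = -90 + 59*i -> [-90, -31, 28, 87, 146]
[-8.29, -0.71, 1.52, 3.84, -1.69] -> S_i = Random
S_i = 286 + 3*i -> [286, 289, 292, 295, 298]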